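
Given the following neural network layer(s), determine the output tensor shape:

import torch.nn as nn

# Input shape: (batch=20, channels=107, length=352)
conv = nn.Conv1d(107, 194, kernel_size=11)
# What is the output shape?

Input shape: (20, 107, 352)
Output shape: (20, 194, 342)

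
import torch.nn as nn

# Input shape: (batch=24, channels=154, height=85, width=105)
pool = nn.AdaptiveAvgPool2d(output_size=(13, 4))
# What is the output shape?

Input shape: (24, 154, 85, 105)
Output shape: (24, 154, 13, 4)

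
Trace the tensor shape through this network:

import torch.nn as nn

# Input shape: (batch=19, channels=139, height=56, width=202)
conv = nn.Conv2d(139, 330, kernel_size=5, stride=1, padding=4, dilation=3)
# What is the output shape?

Input shape: (19, 139, 56, 202)
Output shape: (19, 330, 52, 198)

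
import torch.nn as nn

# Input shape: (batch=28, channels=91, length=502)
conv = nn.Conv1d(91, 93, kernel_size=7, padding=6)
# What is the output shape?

Input shape: (28, 91, 502)
Output shape: (28, 93, 508)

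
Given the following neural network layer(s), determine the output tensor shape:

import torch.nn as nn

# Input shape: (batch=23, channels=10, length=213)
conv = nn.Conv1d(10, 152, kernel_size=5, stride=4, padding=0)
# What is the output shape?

Input shape: (23, 10, 213)
Output shape: (23, 152, 53)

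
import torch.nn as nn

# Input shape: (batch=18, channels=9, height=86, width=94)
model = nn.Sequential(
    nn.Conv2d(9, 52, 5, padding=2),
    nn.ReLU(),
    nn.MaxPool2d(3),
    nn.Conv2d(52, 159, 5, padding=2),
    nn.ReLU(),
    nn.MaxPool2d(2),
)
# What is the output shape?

Input shape: (18, 9, 86, 94)
  -> after first Conv2d: (18, 52, 86, 94)
  -> after first MaxPool2d: (18, 52, 28, 31)
  -> after second Conv2d: (18, 159, 28, 31)
Output shape: (18, 159, 14, 15)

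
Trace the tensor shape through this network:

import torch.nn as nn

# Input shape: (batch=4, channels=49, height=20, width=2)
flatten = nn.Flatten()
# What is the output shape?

Input shape: (4, 49, 20, 2)
Output shape: (4, 1960)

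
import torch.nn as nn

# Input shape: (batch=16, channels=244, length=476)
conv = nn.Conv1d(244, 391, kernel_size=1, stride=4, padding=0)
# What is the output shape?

Input shape: (16, 244, 476)
Output shape: (16, 391, 119)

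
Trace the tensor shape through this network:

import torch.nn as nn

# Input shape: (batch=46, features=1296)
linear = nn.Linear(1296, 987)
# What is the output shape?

Input shape: (46, 1296)
Output shape: (46, 987)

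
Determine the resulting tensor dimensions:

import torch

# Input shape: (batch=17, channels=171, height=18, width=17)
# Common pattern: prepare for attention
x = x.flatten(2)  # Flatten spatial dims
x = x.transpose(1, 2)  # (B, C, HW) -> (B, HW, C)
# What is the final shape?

Input shape: (17, 171, 18, 17)
  -> after flatten(2): (17, 171, 306)
Output shape: (17, 306, 171)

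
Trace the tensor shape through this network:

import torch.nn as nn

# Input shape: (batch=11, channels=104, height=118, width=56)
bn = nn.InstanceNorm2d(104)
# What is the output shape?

Input shape: (11, 104, 118, 56)
Output shape: (11, 104, 118, 56)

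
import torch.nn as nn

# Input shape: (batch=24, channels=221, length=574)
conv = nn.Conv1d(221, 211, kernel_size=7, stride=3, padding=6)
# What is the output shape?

Input shape: (24, 221, 574)
Output shape: (24, 211, 194)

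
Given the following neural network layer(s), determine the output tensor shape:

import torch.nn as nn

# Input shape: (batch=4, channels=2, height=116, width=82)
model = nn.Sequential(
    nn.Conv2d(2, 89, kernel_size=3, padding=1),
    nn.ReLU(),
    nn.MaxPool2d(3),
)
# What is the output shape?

Input shape: (4, 2, 116, 82)
  -> after Conv2d: (4, 89, 116, 82)
  -> after ReLU: (4, 89, 116, 82)
Output shape: (4, 89, 38, 27)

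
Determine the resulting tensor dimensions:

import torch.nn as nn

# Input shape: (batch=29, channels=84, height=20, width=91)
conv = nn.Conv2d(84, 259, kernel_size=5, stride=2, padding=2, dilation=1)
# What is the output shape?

Input shape: (29, 84, 20, 91)
Output shape: (29, 259, 10, 46)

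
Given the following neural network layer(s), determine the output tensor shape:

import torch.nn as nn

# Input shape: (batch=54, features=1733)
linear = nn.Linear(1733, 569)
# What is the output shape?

Input shape: (54, 1733)
Output shape: (54, 569)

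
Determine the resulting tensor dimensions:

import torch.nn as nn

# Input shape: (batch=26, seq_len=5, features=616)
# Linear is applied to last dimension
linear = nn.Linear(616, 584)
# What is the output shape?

Input shape: (26, 5, 616)
Output shape: (26, 5, 584)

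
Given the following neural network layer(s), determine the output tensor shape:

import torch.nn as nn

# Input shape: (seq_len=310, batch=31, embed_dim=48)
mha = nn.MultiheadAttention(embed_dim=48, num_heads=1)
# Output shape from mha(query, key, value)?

Input shape: (310, 31, 48)
Output shape: (310, 31, 48)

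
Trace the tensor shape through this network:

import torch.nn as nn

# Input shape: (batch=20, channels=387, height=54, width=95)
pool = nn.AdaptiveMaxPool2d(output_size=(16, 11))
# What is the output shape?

Input shape: (20, 387, 54, 95)
Output shape: (20, 387, 16, 11)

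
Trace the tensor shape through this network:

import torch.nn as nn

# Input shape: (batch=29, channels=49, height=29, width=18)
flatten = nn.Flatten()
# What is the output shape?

Input shape: (29, 49, 29, 18)
Output shape: (29, 25578)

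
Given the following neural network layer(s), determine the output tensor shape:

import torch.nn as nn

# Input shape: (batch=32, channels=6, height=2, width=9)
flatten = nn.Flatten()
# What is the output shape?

Input shape: (32, 6, 2, 9)
Output shape: (32, 108)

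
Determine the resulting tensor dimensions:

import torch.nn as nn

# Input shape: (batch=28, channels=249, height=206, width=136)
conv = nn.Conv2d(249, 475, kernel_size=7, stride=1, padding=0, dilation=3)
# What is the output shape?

Input shape: (28, 249, 206, 136)
Output shape: (28, 475, 188, 118)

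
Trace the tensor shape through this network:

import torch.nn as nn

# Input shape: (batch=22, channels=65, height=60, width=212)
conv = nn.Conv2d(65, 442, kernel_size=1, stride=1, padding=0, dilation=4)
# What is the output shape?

Input shape: (22, 65, 60, 212)
Output shape: (22, 442, 60, 212)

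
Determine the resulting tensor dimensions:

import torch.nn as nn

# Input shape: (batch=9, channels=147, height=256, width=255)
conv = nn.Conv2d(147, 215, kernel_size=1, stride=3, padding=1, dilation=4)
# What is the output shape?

Input shape: (9, 147, 256, 255)
Output shape: (9, 215, 86, 86)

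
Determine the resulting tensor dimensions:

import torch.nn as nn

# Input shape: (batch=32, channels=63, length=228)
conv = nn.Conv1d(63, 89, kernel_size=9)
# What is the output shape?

Input shape: (32, 63, 228)
Output shape: (32, 89, 220)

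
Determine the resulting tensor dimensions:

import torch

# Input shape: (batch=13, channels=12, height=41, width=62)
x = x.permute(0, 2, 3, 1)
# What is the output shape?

Input shape: (13, 12, 41, 62)
Output shape: (13, 41, 62, 12)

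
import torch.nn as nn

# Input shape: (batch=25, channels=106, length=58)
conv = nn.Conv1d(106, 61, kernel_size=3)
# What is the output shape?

Input shape: (25, 106, 58)
Output shape: (25, 61, 56)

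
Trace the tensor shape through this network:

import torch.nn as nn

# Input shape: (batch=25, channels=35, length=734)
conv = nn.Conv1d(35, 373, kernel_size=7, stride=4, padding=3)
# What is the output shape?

Input shape: (25, 35, 734)
Output shape: (25, 373, 184)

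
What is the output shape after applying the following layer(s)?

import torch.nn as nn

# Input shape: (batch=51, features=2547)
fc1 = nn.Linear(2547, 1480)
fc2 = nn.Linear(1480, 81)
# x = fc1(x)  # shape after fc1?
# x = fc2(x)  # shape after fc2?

Input shape: (51, 2547)
  -> after fc1: (51, 1480)
Output shape: (51, 81)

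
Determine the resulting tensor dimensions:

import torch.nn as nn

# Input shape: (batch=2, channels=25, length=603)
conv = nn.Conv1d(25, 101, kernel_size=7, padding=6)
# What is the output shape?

Input shape: (2, 25, 603)
Output shape: (2, 101, 609)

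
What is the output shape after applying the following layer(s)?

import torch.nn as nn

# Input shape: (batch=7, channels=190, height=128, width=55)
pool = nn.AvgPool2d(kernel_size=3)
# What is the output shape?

Input shape: (7, 190, 128, 55)
Output shape: (7, 190, 42, 18)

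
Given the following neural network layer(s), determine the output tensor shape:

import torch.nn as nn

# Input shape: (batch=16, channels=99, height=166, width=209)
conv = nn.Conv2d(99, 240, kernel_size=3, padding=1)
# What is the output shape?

Input shape: (16, 99, 166, 209)
Output shape: (16, 240, 166, 209)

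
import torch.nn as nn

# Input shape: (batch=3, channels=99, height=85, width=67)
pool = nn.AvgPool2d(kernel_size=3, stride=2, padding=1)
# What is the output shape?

Input shape: (3, 99, 85, 67)
Output shape: (3, 99, 43, 34)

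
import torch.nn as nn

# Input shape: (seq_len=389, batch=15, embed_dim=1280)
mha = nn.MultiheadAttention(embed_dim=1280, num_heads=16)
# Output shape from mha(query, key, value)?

Input shape: (389, 15, 1280)
Output shape: (389, 15, 1280)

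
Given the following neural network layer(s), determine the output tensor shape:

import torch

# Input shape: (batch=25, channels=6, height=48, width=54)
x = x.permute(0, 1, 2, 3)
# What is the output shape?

Input shape: (25, 6, 48, 54)
Output shape: (25, 6, 48, 54)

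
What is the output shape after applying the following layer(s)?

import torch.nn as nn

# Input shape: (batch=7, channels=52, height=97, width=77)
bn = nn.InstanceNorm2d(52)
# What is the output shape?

Input shape: (7, 52, 97, 77)
Output shape: (7, 52, 97, 77)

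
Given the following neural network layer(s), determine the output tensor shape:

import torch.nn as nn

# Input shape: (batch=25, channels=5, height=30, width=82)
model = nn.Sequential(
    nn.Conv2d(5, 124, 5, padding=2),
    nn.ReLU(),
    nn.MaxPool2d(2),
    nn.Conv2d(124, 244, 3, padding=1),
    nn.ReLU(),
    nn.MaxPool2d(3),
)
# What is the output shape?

Input shape: (25, 5, 30, 82)
  -> after first Conv2d: (25, 124, 30, 82)
  -> after first MaxPool2d: (25, 124, 15, 41)
  -> after second Conv2d: (25, 244, 15, 41)
Output shape: (25, 244, 5, 13)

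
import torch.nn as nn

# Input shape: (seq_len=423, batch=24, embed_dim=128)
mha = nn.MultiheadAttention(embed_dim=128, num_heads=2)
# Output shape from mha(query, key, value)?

Input shape: (423, 24, 128)
Output shape: (423, 24, 128)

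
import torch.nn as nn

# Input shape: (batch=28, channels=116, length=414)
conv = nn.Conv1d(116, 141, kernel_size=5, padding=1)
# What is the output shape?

Input shape: (28, 116, 414)
Output shape: (28, 141, 412)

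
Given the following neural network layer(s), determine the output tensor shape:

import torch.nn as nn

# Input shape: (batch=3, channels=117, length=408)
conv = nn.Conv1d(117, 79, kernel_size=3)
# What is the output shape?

Input shape: (3, 117, 408)
Output shape: (3, 79, 406)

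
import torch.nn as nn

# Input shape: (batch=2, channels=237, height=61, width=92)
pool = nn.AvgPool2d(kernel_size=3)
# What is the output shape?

Input shape: (2, 237, 61, 92)
Output shape: (2, 237, 20, 30)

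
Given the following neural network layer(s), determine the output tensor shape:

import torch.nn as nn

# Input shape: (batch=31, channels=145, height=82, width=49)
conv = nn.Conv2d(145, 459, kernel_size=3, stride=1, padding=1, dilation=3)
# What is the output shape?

Input shape: (31, 145, 82, 49)
Output shape: (31, 459, 78, 45)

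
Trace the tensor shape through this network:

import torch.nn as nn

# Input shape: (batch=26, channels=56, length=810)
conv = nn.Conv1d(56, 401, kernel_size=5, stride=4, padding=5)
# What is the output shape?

Input shape: (26, 56, 810)
Output shape: (26, 401, 204)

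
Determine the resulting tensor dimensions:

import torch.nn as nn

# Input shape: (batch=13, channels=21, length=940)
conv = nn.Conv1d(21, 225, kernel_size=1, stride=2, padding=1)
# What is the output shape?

Input shape: (13, 21, 940)
Output shape: (13, 225, 471)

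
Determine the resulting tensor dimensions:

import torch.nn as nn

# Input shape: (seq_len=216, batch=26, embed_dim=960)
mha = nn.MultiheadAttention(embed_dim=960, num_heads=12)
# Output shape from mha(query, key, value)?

Input shape: (216, 26, 960)
Output shape: (216, 26, 960)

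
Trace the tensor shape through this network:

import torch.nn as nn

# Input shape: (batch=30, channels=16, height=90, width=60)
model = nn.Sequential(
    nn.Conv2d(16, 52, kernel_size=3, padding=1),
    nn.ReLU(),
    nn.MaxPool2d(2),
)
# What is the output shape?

Input shape: (30, 16, 90, 60)
  -> after Conv2d: (30, 52, 90, 60)
  -> after ReLU: (30, 52, 90, 60)
Output shape: (30, 52, 45, 30)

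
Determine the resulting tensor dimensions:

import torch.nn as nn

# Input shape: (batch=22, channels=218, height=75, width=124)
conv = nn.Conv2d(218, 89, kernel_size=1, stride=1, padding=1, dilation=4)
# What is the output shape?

Input shape: (22, 218, 75, 124)
Output shape: (22, 89, 77, 126)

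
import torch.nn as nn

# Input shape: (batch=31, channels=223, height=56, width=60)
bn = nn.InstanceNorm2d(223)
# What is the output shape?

Input shape: (31, 223, 56, 60)
Output shape: (31, 223, 56, 60)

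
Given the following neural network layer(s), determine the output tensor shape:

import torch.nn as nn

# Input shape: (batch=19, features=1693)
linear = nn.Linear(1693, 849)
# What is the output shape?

Input shape: (19, 1693)
Output shape: (19, 849)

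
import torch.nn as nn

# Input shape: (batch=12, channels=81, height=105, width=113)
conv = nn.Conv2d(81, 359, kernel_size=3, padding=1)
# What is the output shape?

Input shape: (12, 81, 105, 113)
Output shape: (12, 359, 105, 113)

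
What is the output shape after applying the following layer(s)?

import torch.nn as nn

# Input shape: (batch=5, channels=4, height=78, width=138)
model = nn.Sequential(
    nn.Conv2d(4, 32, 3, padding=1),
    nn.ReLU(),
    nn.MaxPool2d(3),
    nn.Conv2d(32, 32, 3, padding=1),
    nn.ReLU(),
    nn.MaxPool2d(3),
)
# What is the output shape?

Input shape: (5, 4, 78, 138)
  -> after first Conv2d: (5, 32, 78, 138)
  -> after first MaxPool2d: (5, 32, 26, 46)
  -> after second Conv2d: (5, 32, 26, 46)
Output shape: (5, 32, 8, 15)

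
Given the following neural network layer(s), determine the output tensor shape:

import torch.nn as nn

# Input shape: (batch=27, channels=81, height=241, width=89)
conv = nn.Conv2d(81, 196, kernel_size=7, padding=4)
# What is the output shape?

Input shape: (27, 81, 241, 89)
Output shape: (27, 196, 243, 91)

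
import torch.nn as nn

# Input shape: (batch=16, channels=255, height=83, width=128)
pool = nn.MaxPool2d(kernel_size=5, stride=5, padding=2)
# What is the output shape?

Input shape: (16, 255, 83, 128)
Output shape: (16, 255, 17, 26)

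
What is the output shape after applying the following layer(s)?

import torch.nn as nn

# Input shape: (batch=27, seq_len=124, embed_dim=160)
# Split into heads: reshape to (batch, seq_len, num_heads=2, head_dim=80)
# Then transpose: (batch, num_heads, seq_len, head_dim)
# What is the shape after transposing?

Input shape: (27, 124, 160)
  -> after reshape: (27, 124, 2, 80)
Output shape: (27, 2, 124, 80)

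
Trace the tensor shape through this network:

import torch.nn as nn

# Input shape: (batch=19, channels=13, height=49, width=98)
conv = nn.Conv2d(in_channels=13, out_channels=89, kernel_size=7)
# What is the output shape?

Input shape: (19, 13, 49, 98)
Output shape: (19, 89, 43, 92)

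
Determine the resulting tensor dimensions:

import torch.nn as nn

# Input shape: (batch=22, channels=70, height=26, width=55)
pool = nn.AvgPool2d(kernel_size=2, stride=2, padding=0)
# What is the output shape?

Input shape: (22, 70, 26, 55)
Output shape: (22, 70, 13, 27)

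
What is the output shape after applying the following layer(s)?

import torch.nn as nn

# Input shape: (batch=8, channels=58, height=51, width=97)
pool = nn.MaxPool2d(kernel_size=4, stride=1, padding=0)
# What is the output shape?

Input shape: (8, 58, 51, 97)
Output shape: (8, 58, 48, 94)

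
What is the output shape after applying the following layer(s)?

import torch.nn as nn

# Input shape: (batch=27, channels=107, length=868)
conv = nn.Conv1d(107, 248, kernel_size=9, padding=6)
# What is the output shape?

Input shape: (27, 107, 868)
Output shape: (27, 248, 872)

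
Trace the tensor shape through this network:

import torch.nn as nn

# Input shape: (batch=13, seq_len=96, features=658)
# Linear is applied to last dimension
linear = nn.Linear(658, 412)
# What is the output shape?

Input shape: (13, 96, 658)
Output shape: (13, 96, 412)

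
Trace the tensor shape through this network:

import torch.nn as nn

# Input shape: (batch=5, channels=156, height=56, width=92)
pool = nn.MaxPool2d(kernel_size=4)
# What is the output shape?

Input shape: (5, 156, 56, 92)
Output shape: (5, 156, 14, 23)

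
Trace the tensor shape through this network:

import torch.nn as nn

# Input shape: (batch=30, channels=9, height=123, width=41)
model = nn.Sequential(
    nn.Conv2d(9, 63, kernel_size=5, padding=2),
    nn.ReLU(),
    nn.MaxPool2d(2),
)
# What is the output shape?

Input shape: (30, 9, 123, 41)
  -> after Conv2d: (30, 63, 123, 41)
  -> after ReLU: (30, 63, 123, 41)
Output shape: (30, 63, 61, 20)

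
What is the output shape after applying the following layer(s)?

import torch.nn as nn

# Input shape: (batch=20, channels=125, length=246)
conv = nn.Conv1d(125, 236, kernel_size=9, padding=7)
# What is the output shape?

Input shape: (20, 125, 246)
Output shape: (20, 236, 252)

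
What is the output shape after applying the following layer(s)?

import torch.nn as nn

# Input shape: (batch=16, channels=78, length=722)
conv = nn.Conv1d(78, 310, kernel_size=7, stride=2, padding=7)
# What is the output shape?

Input shape: (16, 78, 722)
Output shape: (16, 310, 365)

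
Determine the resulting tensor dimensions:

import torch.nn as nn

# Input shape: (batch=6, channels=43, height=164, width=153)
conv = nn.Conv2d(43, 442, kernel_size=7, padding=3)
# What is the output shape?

Input shape: (6, 43, 164, 153)
Output shape: (6, 442, 164, 153)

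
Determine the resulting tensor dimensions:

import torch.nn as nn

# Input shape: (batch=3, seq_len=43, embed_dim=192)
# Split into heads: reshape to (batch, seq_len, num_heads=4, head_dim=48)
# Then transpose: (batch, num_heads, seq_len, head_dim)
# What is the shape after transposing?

Input shape: (3, 43, 192)
  -> after reshape: (3, 43, 4, 48)
Output shape: (3, 4, 43, 48)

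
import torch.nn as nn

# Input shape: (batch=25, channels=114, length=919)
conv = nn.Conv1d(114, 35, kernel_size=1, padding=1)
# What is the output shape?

Input shape: (25, 114, 919)
Output shape: (25, 35, 921)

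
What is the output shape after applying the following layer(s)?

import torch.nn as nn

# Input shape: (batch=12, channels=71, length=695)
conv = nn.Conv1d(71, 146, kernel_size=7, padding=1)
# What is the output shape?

Input shape: (12, 71, 695)
Output shape: (12, 146, 691)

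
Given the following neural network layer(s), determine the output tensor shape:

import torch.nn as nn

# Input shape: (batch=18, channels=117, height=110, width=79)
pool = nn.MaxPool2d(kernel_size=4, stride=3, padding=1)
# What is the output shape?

Input shape: (18, 117, 110, 79)
Output shape: (18, 117, 37, 26)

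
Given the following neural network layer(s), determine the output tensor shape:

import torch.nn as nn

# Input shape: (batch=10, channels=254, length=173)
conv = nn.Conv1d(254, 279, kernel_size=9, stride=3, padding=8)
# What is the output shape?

Input shape: (10, 254, 173)
Output shape: (10, 279, 61)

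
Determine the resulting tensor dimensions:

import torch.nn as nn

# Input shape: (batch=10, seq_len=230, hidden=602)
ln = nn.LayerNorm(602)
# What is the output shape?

Input shape: (10, 230, 602)
Output shape: (10, 230, 602)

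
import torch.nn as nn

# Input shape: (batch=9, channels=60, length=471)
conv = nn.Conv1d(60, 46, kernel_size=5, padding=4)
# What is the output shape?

Input shape: (9, 60, 471)
Output shape: (9, 46, 475)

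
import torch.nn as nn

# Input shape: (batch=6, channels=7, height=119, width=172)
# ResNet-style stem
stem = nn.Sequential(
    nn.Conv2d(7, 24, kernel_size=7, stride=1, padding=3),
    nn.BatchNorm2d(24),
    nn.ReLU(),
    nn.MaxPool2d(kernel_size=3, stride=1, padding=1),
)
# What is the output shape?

Input shape: (6, 7, 119, 172)
  -> after Conv2d 7x7 stride=1: (6, 24, 119, 172)
Output shape: (6, 24, 119, 172)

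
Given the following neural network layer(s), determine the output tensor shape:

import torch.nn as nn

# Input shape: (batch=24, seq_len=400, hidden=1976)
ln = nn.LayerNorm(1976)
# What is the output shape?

Input shape: (24, 400, 1976)
Output shape: (24, 400, 1976)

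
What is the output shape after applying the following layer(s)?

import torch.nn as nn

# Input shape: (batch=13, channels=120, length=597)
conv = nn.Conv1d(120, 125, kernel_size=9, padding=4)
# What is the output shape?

Input shape: (13, 120, 597)
Output shape: (13, 125, 597)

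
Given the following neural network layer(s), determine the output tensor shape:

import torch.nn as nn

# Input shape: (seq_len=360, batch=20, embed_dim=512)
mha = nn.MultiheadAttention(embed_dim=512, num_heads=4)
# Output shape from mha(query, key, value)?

Input shape: (360, 20, 512)
Output shape: (360, 20, 512)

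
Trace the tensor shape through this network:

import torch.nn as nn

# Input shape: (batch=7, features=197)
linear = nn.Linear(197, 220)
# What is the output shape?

Input shape: (7, 197)
Output shape: (7, 220)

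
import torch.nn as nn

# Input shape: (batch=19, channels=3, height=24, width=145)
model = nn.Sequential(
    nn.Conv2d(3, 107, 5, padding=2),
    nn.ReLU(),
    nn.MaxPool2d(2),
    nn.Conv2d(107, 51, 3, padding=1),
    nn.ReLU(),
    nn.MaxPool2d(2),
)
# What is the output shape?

Input shape: (19, 3, 24, 145)
  -> after first Conv2d: (19, 107, 24, 145)
  -> after first MaxPool2d: (19, 107, 12, 72)
  -> after second Conv2d: (19, 51, 12, 72)
Output shape: (19, 51, 6, 36)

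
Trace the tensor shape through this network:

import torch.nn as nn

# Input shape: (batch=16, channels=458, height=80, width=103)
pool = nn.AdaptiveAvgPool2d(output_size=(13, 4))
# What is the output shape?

Input shape: (16, 458, 80, 103)
Output shape: (16, 458, 13, 4)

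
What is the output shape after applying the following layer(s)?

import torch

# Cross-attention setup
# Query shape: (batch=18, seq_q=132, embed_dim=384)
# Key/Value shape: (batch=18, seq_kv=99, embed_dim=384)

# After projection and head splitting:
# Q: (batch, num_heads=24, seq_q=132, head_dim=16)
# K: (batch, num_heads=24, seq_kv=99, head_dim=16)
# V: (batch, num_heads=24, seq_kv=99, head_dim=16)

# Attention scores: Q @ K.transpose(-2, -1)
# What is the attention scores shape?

Input shape: (18, 132, 384)
Output shape: (18, 24, 132, 99)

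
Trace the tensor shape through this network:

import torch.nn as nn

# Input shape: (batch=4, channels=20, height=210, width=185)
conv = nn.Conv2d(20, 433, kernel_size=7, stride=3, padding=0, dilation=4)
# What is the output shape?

Input shape: (4, 20, 210, 185)
Output shape: (4, 433, 62, 54)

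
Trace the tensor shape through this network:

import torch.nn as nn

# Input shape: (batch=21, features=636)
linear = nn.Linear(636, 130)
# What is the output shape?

Input shape: (21, 636)
Output shape: (21, 130)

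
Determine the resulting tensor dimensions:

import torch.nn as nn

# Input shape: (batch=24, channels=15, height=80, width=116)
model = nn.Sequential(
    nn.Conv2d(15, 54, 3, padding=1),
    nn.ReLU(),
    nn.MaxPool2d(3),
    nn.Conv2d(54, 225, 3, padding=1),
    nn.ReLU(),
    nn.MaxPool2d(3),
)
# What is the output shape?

Input shape: (24, 15, 80, 116)
  -> after first Conv2d: (24, 54, 80, 116)
  -> after first MaxPool2d: (24, 54, 26, 38)
  -> after second Conv2d: (24, 225, 26, 38)
Output shape: (24, 225, 8, 12)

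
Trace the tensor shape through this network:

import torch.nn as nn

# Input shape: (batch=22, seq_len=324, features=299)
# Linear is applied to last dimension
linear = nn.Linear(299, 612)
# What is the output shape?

Input shape: (22, 324, 299)
Output shape: (22, 324, 612)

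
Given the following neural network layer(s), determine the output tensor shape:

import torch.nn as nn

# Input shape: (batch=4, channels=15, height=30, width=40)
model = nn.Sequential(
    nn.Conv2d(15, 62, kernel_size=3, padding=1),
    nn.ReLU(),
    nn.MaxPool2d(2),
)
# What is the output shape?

Input shape: (4, 15, 30, 40)
  -> after Conv2d: (4, 62, 30, 40)
  -> after ReLU: (4, 62, 30, 40)
Output shape: (4, 62, 15, 20)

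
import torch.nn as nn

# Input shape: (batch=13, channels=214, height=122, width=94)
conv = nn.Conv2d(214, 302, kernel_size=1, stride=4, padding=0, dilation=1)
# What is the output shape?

Input shape: (13, 214, 122, 94)
Output shape: (13, 302, 31, 24)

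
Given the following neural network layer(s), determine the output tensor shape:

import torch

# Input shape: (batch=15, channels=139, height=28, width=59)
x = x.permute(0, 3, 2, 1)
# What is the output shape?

Input shape: (15, 139, 28, 59)
Output shape: (15, 59, 28, 139)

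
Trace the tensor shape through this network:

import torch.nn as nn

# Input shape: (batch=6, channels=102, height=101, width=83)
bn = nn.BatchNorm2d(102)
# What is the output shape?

Input shape: (6, 102, 101, 83)
Output shape: (6, 102, 101, 83)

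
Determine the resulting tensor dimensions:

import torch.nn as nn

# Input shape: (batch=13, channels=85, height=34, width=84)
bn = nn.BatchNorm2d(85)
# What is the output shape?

Input shape: (13, 85, 34, 84)
Output shape: (13, 85, 34, 84)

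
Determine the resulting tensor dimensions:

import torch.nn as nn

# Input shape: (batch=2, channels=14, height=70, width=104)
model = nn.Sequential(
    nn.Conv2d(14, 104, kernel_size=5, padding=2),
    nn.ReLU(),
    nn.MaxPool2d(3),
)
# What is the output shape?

Input shape: (2, 14, 70, 104)
  -> after Conv2d: (2, 104, 70, 104)
  -> after ReLU: (2, 104, 70, 104)
Output shape: (2, 104, 23, 34)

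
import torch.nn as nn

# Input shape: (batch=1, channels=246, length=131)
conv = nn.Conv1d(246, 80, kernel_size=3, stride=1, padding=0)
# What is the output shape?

Input shape: (1, 246, 131)
Output shape: (1, 80, 129)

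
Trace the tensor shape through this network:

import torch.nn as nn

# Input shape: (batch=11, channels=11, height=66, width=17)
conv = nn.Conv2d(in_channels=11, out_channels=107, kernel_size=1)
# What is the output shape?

Input shape: (11, 11, 66, 17)
Output shape: (11, 107, 66, 17)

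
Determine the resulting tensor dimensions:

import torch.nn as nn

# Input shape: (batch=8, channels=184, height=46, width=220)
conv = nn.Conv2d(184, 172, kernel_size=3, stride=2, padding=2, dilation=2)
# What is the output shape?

Input shape: (8, 184, 46, 220)
Output shape: (8, 172, 23, 110)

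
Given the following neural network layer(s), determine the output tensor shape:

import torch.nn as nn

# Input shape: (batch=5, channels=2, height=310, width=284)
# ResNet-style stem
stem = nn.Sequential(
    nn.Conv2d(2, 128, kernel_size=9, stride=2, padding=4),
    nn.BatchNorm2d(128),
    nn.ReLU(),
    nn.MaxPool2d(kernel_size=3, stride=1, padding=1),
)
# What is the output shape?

Input shape: (5, 2, 310, 284)
  -> after Conv2d 9x9 stride=2: (5, 128, 155, 142)
Output shape: (5, 128, 155, 142)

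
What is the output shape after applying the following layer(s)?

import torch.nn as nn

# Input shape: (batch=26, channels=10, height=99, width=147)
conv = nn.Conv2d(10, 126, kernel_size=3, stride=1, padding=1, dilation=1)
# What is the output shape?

Input shape: (26, 10, 99, 147)
Output shape: (26, 126, 99, 147)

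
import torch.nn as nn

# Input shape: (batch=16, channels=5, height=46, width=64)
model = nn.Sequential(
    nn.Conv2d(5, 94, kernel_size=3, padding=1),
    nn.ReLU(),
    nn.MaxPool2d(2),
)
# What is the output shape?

Input shape: (16, 5, 46, 64)
  -> after Conv2d: (16, 94, 46, 64)
  -> after ReLU: (16, 94, 46, 64)
Output shape: (16, 94, 23, 32)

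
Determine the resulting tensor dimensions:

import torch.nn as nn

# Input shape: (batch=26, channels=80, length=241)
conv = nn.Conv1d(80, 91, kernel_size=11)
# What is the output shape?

Input shape: (26, 80, 241)
Output shape: (26, 91, 231)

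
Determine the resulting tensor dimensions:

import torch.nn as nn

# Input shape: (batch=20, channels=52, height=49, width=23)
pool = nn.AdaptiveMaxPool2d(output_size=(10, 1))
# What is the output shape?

Input shape: (20, 52, 49, 23)
Output shape: (20, 52, 10, 1)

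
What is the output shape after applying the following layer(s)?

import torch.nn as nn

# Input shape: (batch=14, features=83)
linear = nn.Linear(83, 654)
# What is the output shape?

Input shape: (14, 83)
Output shape: (14, 654)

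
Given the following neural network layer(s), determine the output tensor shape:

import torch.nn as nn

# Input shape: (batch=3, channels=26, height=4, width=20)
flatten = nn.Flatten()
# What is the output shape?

Input shape: (3, 26, 4, 20)
Output shape: (3, 2080)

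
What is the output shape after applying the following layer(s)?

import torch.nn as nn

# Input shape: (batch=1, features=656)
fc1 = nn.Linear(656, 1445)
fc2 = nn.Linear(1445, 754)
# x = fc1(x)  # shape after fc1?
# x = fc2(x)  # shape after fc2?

Input shape: (1, 656)
  -> after fc1: (1, 1445)
Output shape: (1, 754)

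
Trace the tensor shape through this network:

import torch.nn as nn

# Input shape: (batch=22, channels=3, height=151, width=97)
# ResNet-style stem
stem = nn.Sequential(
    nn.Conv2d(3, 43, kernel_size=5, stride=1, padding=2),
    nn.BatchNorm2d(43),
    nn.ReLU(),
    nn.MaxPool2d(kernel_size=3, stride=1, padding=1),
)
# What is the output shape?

Input shape: (22, 3, 151, 97)
  -> after Conv2d 5x5 stride=1: (22, 43, 151, 97)
Output shape: (22, 43, 151, 97)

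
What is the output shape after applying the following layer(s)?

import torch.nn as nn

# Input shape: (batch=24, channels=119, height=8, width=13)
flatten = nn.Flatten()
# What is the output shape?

Input shape: (24, 119, 8, 13)
Output shape: (24, 12376)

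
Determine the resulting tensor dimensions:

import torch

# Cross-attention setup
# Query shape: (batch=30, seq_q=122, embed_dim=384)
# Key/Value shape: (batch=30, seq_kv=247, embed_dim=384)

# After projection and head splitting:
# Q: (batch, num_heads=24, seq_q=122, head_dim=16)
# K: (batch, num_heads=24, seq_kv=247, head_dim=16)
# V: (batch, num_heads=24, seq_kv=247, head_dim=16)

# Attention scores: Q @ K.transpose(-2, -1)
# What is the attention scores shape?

Input shape: (30, 122, 384)
Output shape: (30, 24, 122, 247)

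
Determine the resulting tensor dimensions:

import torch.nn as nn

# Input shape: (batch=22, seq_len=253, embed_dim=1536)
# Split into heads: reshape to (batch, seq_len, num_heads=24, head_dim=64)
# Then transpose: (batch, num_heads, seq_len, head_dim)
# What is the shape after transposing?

Input shape: (22, 253, 1536)
  -> after reshape: (22, 253, 24, 64)
Output shape: (22, 24, 253, 64)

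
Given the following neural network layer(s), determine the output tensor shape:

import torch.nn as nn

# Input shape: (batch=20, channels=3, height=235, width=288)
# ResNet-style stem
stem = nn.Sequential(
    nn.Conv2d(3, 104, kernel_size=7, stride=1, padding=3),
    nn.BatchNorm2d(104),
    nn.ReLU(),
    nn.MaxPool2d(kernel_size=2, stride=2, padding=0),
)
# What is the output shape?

Input shape: (20, 3, 235, 288)
  -> after Conv2d 7x7 stride=1: (20, 104, 235, 288)
Output shape: (20, 104, 117, 144)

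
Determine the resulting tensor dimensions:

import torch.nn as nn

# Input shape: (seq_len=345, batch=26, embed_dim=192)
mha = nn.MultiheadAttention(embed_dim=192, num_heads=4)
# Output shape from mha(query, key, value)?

Input shape: (345, 26, 192)
Output shape: (345, 26, 192)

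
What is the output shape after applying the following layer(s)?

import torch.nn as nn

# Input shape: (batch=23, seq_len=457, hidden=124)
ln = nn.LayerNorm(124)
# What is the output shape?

Input shape: (23, 457, 124)
Output shape: (23, 457, 124)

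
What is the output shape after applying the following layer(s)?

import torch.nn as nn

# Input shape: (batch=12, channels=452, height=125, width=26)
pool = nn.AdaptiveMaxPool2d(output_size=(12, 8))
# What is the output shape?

Input shape: (12, 452, 125, 26)
Output shape: (12, 452, 12, 8)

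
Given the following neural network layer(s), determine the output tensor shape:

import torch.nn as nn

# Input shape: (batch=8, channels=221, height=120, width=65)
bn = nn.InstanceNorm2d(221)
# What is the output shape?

Input shape: (8, 221, 120, 65)
Output shape: (8, 221, 120, 65)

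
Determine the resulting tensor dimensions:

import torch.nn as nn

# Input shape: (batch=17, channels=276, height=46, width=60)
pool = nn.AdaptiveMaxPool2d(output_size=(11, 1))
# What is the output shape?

Input shape: (17, 276, 46, 60)
Output shape: (17, 276, 11, 1)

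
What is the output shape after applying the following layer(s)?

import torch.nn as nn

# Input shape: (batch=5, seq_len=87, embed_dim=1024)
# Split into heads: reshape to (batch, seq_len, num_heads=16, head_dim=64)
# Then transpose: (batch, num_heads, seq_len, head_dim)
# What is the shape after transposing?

Input shape: (5, 87, 1024)
  -> after reshape: (5, 87, 16, 64)
Output shape: (5, 16, 87, 64)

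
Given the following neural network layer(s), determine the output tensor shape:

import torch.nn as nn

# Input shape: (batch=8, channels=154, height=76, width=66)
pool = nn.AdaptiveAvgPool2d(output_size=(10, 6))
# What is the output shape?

Input shape: (8, 154, 76, 66)
Output shape: (8, 154, 10, 6)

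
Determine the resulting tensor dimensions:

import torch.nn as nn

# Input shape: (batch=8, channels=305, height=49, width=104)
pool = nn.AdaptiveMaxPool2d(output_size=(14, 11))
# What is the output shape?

Input shape: (8, 305, 49, 104)
Output shape: (8, 305, 14, 11)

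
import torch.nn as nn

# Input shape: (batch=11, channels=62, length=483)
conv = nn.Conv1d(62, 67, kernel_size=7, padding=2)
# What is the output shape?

Input shape: (11, 62, 483)
Output shape: (11, 67, 481)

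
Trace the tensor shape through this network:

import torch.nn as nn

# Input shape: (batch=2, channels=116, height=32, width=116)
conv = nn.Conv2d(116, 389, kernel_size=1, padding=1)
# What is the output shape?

Input shape: (2, 116, 32, 116)
Output shape: (2, 389, 34, 118)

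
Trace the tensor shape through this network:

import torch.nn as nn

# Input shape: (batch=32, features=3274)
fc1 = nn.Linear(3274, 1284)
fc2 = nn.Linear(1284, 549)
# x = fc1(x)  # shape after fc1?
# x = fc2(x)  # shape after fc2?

Input shape: (32, 3274)
  -> after fc1: (32, 1284)
Output shape: (32, 549)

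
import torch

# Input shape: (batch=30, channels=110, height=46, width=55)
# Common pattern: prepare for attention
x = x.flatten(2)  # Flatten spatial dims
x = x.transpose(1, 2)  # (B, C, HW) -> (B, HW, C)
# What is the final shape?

Input shape: (30, 110, 46, 55)
  -> after flatten(2): (30, 110, 2530)
Output shape: (30, 2530, 110)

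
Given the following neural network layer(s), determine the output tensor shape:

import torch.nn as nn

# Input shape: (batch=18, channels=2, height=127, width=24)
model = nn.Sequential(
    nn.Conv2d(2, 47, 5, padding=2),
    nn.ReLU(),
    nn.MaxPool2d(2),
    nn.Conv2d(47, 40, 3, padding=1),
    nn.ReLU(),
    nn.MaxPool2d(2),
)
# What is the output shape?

Input shape: (18, 2, 127, 24)
  -> after first Conv2d: (18, 47, 127, 24)
  -> after first MaxPool2d: (18, 47, 63, 12)
  -> after second Conv2d: (18, 40, 63, 12)
Output shape: (18, 40, 31, 6)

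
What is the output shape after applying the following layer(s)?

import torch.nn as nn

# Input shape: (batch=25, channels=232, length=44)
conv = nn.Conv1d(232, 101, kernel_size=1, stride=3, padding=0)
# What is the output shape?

Input shape: (25, 232, 44)
Output shape: (25, 101, 15)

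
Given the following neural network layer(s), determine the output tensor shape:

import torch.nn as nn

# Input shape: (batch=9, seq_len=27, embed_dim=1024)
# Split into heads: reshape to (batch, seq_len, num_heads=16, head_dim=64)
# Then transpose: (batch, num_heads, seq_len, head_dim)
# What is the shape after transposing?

Input shape: (9, 27, 1024)
  -> after reshape: (9, 27, 16, 64)
Output shape: (9, 16, 27, 64)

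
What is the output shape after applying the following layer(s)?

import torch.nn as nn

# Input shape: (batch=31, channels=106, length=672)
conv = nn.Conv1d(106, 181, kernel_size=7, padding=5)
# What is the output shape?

Input shape: (31, 106, 672)
Output shape: (31, 181, 676)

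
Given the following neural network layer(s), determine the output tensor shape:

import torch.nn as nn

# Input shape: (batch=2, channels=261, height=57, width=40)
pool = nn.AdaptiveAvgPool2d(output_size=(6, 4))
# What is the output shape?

Input shape: (2, 261, 57, 40)
Output shape: (2, 261, 6, 4)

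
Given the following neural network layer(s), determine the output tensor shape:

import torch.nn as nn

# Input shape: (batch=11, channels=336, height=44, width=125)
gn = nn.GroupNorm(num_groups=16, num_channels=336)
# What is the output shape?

Input shape: (11, 336, 44, 125)
Output shape: (11, 336, 44, 125)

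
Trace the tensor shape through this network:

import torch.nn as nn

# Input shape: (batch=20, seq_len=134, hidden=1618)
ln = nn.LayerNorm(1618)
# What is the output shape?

Input shape: (20, 134, 1618)
Output shape: (20, 134, 1618)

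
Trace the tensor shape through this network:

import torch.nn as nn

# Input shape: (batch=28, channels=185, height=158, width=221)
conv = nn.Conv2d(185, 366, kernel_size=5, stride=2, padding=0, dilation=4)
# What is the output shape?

Input shape: (28, 185, 158, 221)
Output shape: (28, 366, 71, 103)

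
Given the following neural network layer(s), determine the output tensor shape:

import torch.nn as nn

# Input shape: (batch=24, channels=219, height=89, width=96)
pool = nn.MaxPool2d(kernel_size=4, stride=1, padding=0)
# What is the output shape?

Input shape: (24, 219, 89, 96)
Output shape: (24, 219, 86, 93)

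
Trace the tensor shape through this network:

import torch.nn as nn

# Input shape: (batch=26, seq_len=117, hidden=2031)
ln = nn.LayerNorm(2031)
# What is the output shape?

Input shape: (26, 117, 2031)
Output shape: (26, 117, 2031)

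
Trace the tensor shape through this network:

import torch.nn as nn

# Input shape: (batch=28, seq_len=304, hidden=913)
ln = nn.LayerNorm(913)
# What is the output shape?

Input shape: (28, 304, 913)
Output shape: (28, 304, 913)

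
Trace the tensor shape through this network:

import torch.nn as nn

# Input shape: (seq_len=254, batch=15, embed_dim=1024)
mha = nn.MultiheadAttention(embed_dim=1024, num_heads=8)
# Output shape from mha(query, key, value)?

Input shape: (254, 15, 1024)
Output shape: (254, 15, 1024)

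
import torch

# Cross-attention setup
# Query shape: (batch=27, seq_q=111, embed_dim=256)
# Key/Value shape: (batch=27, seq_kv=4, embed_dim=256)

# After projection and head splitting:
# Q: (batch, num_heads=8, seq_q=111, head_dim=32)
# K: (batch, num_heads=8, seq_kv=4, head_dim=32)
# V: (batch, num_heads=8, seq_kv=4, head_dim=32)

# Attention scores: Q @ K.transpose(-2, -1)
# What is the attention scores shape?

Input shape: (27, 111, 256)
Output shape: (27, 8, 111, 4)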